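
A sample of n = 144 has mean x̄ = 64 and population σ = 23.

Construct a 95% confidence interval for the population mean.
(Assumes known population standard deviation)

Answer: (60.2433, 67.7567)

Derivation:
Confidence level: 95%, α = 0.05
z_0.025 = 1.960
SE = σ/√n = 23/√144 = 1.9167
Margin of error = 1.960 × 1.9167 = 3.7567
CI: x̄ ± margin = 64 ± 3.7567
CI: (60.2433, 67.7567)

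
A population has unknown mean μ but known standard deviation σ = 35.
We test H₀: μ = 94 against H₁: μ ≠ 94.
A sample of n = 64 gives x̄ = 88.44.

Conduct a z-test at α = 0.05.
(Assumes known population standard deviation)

Answer: z = -1.2709, fail to reject H₀

Derivation:
Standard error: SE = σ/√n = 35/√64 = 4.3750
z-statistic: z = (x̄ - μ₀)/SE = (88.44 - 94)/4.3750 = -1.2709
Critical value: ±1.960
p-value = 0.2038
Decision: fail to reject H₀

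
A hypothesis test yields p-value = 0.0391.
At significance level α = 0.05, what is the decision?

Compare p-value to α:
0.0391 < 0.05
Decision: reject H₀

Answer: reject H₀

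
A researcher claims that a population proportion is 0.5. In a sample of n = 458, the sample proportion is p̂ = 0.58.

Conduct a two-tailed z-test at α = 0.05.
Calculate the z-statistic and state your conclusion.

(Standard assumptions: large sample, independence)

Answer: z = 3.4242, reject H₀

Derivation:
H₀: p = 0.5, H₁: p ≠ 0.5
Standard error: SE = √(p₀(1-p₀)/n) = √(0.5×0.5/458) = 0.023363
z-statistic: z = (p̂ - p₀)/SE = (0.58 - 0.5)/0.023363 = 3.4242
Critical value: z_0.025 = ±1.960
p-value = 0.0006
Decision: reject H₀ at α = 0.05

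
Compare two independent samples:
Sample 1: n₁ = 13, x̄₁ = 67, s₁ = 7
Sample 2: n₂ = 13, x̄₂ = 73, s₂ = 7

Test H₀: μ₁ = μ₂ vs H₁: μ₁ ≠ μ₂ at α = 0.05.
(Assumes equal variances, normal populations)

Pooled variance: s²_p = [12×7² + 12×7²]/(24) = 49.0000
s_p = 7.0000
SE = s_p×√(1/n₁ + 1/n₂) = 7.0000×√(1/13 + 1/13) = 2.7456
t = (x̄₁ - x̄₂)/SE = (67 - 73)/2.7456 = -2.1853
df = 24, t-critical = ±2.064
Decision: reject H₀

Answer: t = -2.1853, reject H₀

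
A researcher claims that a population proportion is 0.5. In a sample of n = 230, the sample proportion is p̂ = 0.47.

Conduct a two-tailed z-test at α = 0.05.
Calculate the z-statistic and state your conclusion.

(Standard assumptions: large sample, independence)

H₀: p = 0.5, H₁: p ≠ 0.5
Standard error: SE = √(p₀(1-p₀)/n) = √(0.5×0.5/230) = 0.032969
z-statistic: z = (p̂ - p₀)/SE = (0.47 - 0.5)/0.032969 = -0.9099
Critical value: z_0.025 = ±1.960
p-value = 0.3629
Decision: fail to reject H₀ at α = 0.05

Answer: z = -0.9099, fail to reject H₀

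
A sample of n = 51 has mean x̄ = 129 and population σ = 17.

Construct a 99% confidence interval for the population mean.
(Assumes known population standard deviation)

Confidence level: 99%, α = 0.01
z_0.005 = 2.576
SE = σ/√n = 17/√51 = 2.3805
Margin of error = 2.576 × 2.3805 = 6.1322
CI: x̄ ± margin = 129 ± 6.1322
CI: (122.8678, 135.1322)

Answer: (122.8678, 135.1322)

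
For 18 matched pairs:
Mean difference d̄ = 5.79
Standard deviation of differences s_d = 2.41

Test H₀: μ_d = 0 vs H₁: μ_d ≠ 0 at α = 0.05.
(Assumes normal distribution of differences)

Answer: t = 10.1937, reject H₀

Derivation:
df = n - 1 = 17
SE = s_d/√n = 2.41/√18 = 0.5680
t = d̄/SE = 5.79/0.5680 = 10.1937
Critical value: t_{0.025,17} = ±2.110
p-value < 0.0001
Decision: reject H₀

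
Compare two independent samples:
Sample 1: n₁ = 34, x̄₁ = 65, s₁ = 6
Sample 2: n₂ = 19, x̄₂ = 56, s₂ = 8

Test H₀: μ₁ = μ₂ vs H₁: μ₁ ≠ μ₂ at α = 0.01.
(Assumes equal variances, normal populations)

Pooled variance: s²_p = [33×6² + 18×8²]/(51) = 45.8824
s_p = 6.7737
SE = s_p×√(1/n₁ + 1/n₂) = 6.7737×√(1/34 + 1/19) = 1.9402
t = (x̄₁ - x̄₂)/SE = (65 - 56)/1.9402 = 4.6387
df = 51, t-critical = ±2.676
Decision: reject H₀

Answer: t = 4.6387, reject H₀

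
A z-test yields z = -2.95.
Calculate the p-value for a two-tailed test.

For z = -2.95:
p = 2×P(Z > |-2.95|) = 2×(1 - Φ(2.95)) = 0.0032

Answer: p-value ≈ 0.0032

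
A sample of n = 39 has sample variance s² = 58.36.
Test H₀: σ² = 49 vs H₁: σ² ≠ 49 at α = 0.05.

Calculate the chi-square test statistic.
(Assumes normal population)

Answer: χ² = 45.2588, fail to reject H₀

Derivation:
df = n - 1 = 38
χ² = (n-1)s²/σ₀² = 38×58.36/49 = 45.2588
Critical values: χ²_{0.975,38} = 22.878, χ²_{0.025,38} = 56.896
Rejection region: χ² < 22.878 or χ² > 56.896
Decision: fail to reject H₀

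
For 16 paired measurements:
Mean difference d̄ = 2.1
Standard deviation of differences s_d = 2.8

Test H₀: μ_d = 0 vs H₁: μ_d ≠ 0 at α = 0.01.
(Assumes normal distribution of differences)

df = n - 1 = 15
SE = s_d/√n = 2.8/√16 = 0.7000
t = d̄/SE = 2.1/0.7000 = 3.0000
Critical value: t_{0.005,15} = ±2.947
p-value ≈ 0.0090
Decision: reject H₀

Answer: t = 3.0000, reject H₀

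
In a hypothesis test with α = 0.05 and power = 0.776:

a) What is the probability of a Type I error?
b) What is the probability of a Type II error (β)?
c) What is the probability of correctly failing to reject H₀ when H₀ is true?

Answer: a) 0.05, b) 0.224, c) 0.95

Derivation:
a) Type I error probability = α = 0.05
b) Power = P(reject H₀ | H₁ true) = 1 - β = 0.776, so Type II error probability = β = 1 - Power = 0.224
c) P(fail to reject H₀ | H₀ true) = 1 - α = 0.95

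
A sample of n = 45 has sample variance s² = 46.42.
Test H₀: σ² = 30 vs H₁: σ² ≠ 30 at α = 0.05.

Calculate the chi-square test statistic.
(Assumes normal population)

df = n - 1 = 44
χ² = (n-1)s²/σ₀² = 44×46.42/30 = 68.0827
Critical values: χ²_{0.975,44} = 27.575, χ²_{0.025,44} = 64.201
Rejection region: χ² < 27.575 or χ² > 64.201
Decision: reject H₀

Answer: χ² = 68.0827, reject H₀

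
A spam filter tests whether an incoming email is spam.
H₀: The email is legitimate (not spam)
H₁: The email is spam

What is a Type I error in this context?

Type I error: rejecting H₀ when it is actually true (false positive).
Type II error: failing to reject H₀ when H₁ is actually true (false negative).

Answer: Marking a legitimate email as spam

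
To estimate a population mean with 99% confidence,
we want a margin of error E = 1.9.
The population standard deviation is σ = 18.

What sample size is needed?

z_0.005 = 2.576
n = (z×σ/E)² = (2.576×18/1.9)²
n = 595.5655
Round up: n = 596

Answer: n = 596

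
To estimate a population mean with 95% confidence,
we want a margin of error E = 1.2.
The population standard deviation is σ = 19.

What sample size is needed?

Answer: n = 964

Derivation:
z_0.025 = 1.960
n = (z×σ/E)² = (1.960×19/1.2)²
n = 963.0678
Round up: n = 964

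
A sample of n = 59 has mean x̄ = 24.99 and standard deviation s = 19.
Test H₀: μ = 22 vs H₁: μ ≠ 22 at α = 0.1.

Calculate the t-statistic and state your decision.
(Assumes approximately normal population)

df = n - 1 = 58
SE = s/√n = 19/√59 = 2.4736
t = (x̄ - μ₀)/SE = (24.99 - 22)/2.4736 = 1.2088
Critical value: t_{0.05,58} = ±1.672
p-value ≈ 0.2316
Decision: fail to reject H₀

Answer: t = 1.2088, fail to reject H₀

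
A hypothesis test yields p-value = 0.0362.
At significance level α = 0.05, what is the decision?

Answer: reject H₀

Derivation:
Compare p-value to α:
0.0362 < 0.05
Decision: reject H₀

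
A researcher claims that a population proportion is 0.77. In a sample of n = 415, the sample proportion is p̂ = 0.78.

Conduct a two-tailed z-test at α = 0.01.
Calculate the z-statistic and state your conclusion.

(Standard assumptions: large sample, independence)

H₀: p = 0.77, H₁: p ≠ 0.77
Standard error: SE = √(p₀(1-p₀)/n) = √(0.77×0.23/415) = 0.020658
z-statistic: z = (p̂ - p₀)/SE = (0.78 - 0.77)/0.020658 = 0.4841
Critical value: z_0.005 = ±2.576
p-value = 0.6283
Decision: fail to reject H₀ at α = 0.01

Answer: z = 0.4841, fail to reject H₀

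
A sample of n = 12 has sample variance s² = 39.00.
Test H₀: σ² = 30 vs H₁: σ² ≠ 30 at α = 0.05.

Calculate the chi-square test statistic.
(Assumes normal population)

df = n - 1 = 11
χ² = (n-1)s²/σ₀² = 11×39.00/30 = 14.3000
Critical values: χ²_{0.975,11} = 3.816, χ²_{0.025,11} = 21.920
Rejection region: χ² < 3.816 or χ² > 21.920
Decision: fail to reject H₀

Answer: χ² = 14.3000, fail to reject H₀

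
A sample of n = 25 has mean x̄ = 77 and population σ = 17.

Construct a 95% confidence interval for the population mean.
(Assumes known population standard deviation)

Answer: (70.3360, 83.6640)

Derivation:
Confidence level: 95%, α = 0.05
z_0.025 = 1.960
SE = σ/√n = 17/√25 = 3.4000
Margin of error = 1.960 × 3.4000 = 6.6640
CI: x̄ ± margin = 77 ± 6.6640
CI: (70.3360, 83.6640)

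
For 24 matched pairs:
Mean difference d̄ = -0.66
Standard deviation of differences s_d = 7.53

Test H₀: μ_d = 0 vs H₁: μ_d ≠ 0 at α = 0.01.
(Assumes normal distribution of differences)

Answer: t = -0.4294, fail to reject H₀

Derivation:
df = n - 1 = 23
SE = s_d/√n = 7.53/√24 = 1.5371
t = d̄/SE = -0.66/1.5371 = -0.4294
Critical value: t_{0.005,23} = ±2.807
p-value ≈ 0.6716
Decision: fail to reject H₀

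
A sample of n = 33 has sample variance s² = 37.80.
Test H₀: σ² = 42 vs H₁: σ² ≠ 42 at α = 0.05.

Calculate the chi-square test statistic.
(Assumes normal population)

Answer: χ² = 28.8000, fail to reject H₀

Derivation:
df = n - 1 = 32
χ² = (n-1)s²/σ₀² = 32×37.80/42 = 28.8000
Critical values: χ²_{0.975,32} = 18.291, χ²_{0.025,32} = 49.480
Rejection region: χ² < 18.291 or χ² > 49.480
Decision: fail to reject H₀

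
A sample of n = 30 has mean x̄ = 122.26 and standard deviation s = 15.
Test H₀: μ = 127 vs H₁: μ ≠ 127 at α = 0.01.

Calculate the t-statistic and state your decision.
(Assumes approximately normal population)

Answer: t = -1.7308, fail to reject H₀

Derivation:
df = n - 1 = 29
SE = s/√n = 15/√30 = 2.7386
t = (x̄ - μ₀)/SE = (122.26 - 127)/2.7386 = -1.7308
Critical value: t_{0.005,29} = ±2.756
p-value ≈ 0.0941
Decision: fail to reject H₀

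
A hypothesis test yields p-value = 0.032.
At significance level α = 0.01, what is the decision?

Answer: fail to reject H₀

Derivation:
Compare p-value to α:
0.032 ≥ 0.01
Decision: fail to reject H₀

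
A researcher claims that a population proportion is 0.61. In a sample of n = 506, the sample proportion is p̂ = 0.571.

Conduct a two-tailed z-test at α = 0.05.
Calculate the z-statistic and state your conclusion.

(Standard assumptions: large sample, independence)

Answer: z = -1.7986, fail to reject H₀

Derivation:
H₀: p = 0.61, H₁: p ≠ 0.61
Standard error: SE = √(p₀(1-p₀)/n) = √(0.61×0.39/506) = 0.021683
z-statistic: z = (p̂ - p₀)/SE = (0.571 - 0.61)/0.021683 = -1.7986
Critical value: z_0.025 = ±1.960
p-value = 0.0721
Decision: fail to reject H₀ at α = 0.05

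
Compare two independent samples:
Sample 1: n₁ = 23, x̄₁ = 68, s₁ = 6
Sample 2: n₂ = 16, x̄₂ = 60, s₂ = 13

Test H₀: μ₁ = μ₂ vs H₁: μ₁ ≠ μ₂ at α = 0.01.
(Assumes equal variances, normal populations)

Answer: t = 2.5915, fail to reject H₀

Derivation:
Pooled variance: s²_p = [22×6² + 15×13²]/(37) = 89.9189
s_p = 9.4826
SE = s_p×√(1/n₁ + 1/n₂) = 9.4826×√(1/23 + 1/16) = 3.0870
t = (x̄₁ - x̄₂)/SE = (68 - 60)/3.0870 = 2.5915
df = 37, t-critical = ±2.715
Decision: fail to reject H₀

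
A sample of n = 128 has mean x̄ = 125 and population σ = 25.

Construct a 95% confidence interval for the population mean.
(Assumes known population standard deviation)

Answer: (120.6690, 129.3310)

Derivation:
Confidence level: 95%, α = 0.05
z_0.025 = 1.960
SE = σ/√n = 25/√128 = 2.2097
Margin of error = 1.960 × 2.2097 = 4.3310
CI: x̄ ± margin = 125 ± 4.3310
CI: (120.6690, 129.3310)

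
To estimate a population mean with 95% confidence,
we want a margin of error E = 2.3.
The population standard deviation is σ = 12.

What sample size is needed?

Answer: n = 105

Derivation:
z_0.025 = 1.960
n = (z×σ/E)² = (1.960×12/2.3)²
n = 104.5729
Round up: n = 105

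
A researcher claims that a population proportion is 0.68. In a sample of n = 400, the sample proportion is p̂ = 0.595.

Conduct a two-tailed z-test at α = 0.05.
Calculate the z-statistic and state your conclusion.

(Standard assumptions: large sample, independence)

H₀: p = 0.68, H₁: p ≠ 0.68
Standard error: SE = √(p₀(1-p₀)/n) = √(0.68×0.32/400) = 0.023324
z-statistic: z = (p̂ - p₀)/SE = (0.595 - 0.68)/0.023324 = -3.6443
Critical value: z_0.025 = ±1.960
p-value = 0.0003
Decision: reject H₀ at α = 0.05

Answer: z = -3.6443, reject H₀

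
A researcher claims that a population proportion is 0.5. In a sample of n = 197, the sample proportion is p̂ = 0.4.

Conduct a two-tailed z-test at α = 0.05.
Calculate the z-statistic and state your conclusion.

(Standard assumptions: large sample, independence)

H₀: p = 0.5, H₁: p ≠ 0.5
Standard error: SE = √(p₀(1-p₀)/n) = √(0.5×0.5/197) = 0.035624
z-statistic: z = (p̂ - p₀)/SE = (0.4 - 0.5)/0.035624 = -2.8071
Critical value: z_0.025 = ±1.960
p-value = 0.0050
Decision: reject H₀ at α = 0.05

Answer: z = -2.8071, reject H₀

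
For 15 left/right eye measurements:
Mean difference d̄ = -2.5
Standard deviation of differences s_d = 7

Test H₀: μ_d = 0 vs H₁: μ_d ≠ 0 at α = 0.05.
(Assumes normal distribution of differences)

Answer: t = -1.3832, fail to reject H₀

Derivation:
df = n - 1 = 14
SE = s_d/√n = 7/√15 = 1.8074
t = d̄/SE = -2.5/1.8074 = -1.3832
Critical value: t_{0.025,14} = ±2.145
p-value ≈ 0.1883
Decision: fail to reject H₀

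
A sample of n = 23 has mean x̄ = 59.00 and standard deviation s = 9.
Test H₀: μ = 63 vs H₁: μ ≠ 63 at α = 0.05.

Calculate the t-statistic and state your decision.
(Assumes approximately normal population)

Answer: t = -2.1315, reject H₀

Derivation:
df = n - 1 = 22
SE = s/√n = 9/√23 = 1.8766
t = (x̄ - μ₀)/SE = (59.00 - 63)/1.8766 = -2.1315
Critical value: t_{0.025,22} = ±2.074
p-value ≈ 0.0445
Decision: reject H₀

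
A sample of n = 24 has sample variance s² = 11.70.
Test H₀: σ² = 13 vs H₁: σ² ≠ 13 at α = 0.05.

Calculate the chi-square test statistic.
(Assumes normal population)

Answer: χ² = 20.7000, fail to reject H₀

Derivation:
df = n - 1 = 23
χ² = (n-1)s²/σ₀² = 23×11.70/13 = 20.7000
Critical values: χ²_{0.975,23} = 11.689, χ²_{0.025,23} = 38.076
Rejection region: χ² < 11.689 or χ² > 38.076
Decision: fail to reject H₀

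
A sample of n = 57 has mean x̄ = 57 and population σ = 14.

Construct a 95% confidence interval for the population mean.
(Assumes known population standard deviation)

Confidence level: 95%, α = 0.05
z_0.025 = 1.960
SE = σ/√n = 14/√57 = 1.8543
Margin of error = 1.960 × 1.8543 = 3.6344
CI: x̄ ± margin = 57 ± 3.6344
CI: (53.3656, 60.6344)

Answer: (53.3656, 60.6344)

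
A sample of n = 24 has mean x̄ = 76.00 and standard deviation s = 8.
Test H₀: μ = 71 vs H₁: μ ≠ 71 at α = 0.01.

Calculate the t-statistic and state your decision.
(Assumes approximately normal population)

df = n - 1 = 23
SE = s/√n = 8/√24 = 1.6330
t = (x̄ - μ₀)/SE = (76.00 - 71)/1.6330 = 3.0618
Critical value: t_{0.005,23} = ±2.807
p-value ≈ 0.0055
Decision: reject H₀

Answer: t = 3.0618, reject H₀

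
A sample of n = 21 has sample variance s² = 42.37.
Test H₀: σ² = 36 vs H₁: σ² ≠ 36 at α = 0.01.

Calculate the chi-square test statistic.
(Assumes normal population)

Answer: χ² = 23.5389, fail to reject H₀

Derivation:
df = n - 1 = 20
χ² = (n-1)s²/σ₀² = 20×42.37/36 = 23.5389
Critical values: χ²_{0.995,20} = 7.434, χ²_{0.005,20} = 39.997
Rejection region: χ² < 7.434 or χ² > 39.997
Decision: fail to reject H₀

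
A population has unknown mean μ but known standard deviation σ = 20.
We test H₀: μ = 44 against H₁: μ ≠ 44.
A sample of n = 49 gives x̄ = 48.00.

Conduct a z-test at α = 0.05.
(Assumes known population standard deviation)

Answer: z = 1.4000, fail to reject H₀

Derivation:
Standard error: SE = σ/√n = 20/√49 = 2.8571
z-statistic: z = (x̄ - μ₀)/SE = (48.00 - 44)/2.8571 = 1.4000
Critical value: ±1.960
p-value = 0.1615
Decision: fail to reject H₀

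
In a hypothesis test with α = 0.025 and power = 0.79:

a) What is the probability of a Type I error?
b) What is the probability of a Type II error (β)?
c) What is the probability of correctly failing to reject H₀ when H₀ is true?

a) Type I error probability = α = 0.025
b) Power = P(reject H₀ | H₁ true) = 1 - β = 0.79, so Type II error probability = β = 1 - Power = 0.21
c) P(fail to reject H₀ | H₀ true) = 1 - α = 0.975

Answer: a) 0.025, b) 0.21, c) 0.975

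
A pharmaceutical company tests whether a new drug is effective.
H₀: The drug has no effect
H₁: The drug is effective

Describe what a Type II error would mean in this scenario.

Answer: Failing to detect the drug's effect when it actually works

Derivation:
Type I error: rejecting H₀ when it is actually true (false positive).
Type II error: failing to reject H₀ when H₁ is actually true (false negative).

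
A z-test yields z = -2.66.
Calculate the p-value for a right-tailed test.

For z = -2.66:
p = P(Z > -2.66) = 1 - Φ(-2.66) = 0.9961

Answer: p-value ≈ 0.9961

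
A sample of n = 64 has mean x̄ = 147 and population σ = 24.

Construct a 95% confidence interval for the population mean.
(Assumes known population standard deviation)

Answer: (141.1200, 152.8800)

Derivation:
Confidence level: 95%, α = 0.05
z_0.025 = 1.960
SE = σ/√n = 24/√64 = 3.0000
Margin of error = 1.960 × 3.0000 = 5.8800
CI: x̄ ± margin = 147 ± 5.8800
CI: (141.1200, 152.8800)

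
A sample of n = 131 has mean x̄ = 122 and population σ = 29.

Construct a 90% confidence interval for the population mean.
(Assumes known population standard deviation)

Answer: (117.8321, 126.1679)

Derivation:
Confidence level: 90%, α = 0.1
z_0.05 = 1.645
SE = σ/√n = 29/√131 = 2.5337
Margin of error = 1.645 × 2.5337 = 4.1679
CI: x̄ ± margin = 122 ± 4.1679
CI: (117.8321, 126.1679)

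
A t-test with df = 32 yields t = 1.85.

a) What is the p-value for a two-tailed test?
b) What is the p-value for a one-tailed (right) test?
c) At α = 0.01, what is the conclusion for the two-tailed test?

Answer: a) 0.0736, b) 0.0368, c) fail to reject H₀

Derivation:
Using t-distribution with df = 32:
a) Two-tailed: p = 2×P(T > 1.85) = 0.0736
b) One-tailed: p = P(T > 1.85) = 0.0368
c) 0.0736 ≥ 0.01, fail to reject H₀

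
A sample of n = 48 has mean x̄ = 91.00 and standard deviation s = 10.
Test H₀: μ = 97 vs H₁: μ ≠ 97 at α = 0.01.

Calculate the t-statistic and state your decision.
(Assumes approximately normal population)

df = n - 1 = 47
SE = s/√n = 10/√48 = 1.4434
t = (x̄ - μ₀)/SE = (91.00 - 97)/1.4434 = -4.1569
Critical value: t_{0.005,47} = ±2.685
p-value ≈ 0.0001
Decision: reject H₀

Answer: t = -4.1569, reject H₀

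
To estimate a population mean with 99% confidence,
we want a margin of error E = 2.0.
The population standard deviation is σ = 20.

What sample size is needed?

z_0.005 = 2.576
n = (z×σ/E)² = (2.576×20/2.0)²
n = 663.5776
Round up: n = 664

Answer: n = 664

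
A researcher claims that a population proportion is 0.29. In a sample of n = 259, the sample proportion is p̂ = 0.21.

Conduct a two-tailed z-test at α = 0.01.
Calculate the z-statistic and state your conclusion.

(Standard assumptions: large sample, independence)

Answer: z = -2.8374, reject H₀

Derivation:
H₀: p = 0.29, H₁: p ≠ 0.29
Standard error: SE = √(p₀(1-p₀)/n) = √(0.29×0.71/259) = 0.028195
z-statistic: z = (p̂ - p₀)/SE = (0.21 - 0.29)/0.028195 = -2.8374
Critical value: z_0.005 = ±2.576
p-value = 0.0045
Decision: reject H₀ at α = 0.01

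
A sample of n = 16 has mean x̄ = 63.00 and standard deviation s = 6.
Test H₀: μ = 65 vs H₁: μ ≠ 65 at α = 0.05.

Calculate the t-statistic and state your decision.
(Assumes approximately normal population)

Answer: t = -1.3333, fail to reject H₀

Derivation:
df = n - 1 = 15
SE = s/√n = 6/√16 = 1.5000
t = (x̄ - μ₀)/SE = (63.00 - 65)/1.5000 = -1.3333
Critical value: t_{0.025,15} = ±2.131
p-value ≈ 0.2023
Decision: fail to reject H₀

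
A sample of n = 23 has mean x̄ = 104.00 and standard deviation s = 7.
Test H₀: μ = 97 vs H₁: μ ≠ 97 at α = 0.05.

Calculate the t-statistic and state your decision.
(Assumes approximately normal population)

df = n - 1 = 22
SE = s/√n = 7/√23 = 1.4596
t = (x̄ - μ₀)/SE = (104.00 - 97)/1.4596 = 4.7958
Critical value: t_{0.025,22} = ±2.074
p-value ≈ 0.0001
Decision: reject H₀

Answer: t = 4.7958, reject H₀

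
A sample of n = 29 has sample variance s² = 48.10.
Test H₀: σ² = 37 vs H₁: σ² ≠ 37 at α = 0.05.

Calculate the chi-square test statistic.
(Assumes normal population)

Answer: χ² = 36.4000, fail to reject H₀

Derivation:
df = n - 1 = 28
χ² = (n-1)s²/σ₀² = 28×48.10/37 = 36.4000
Critical values: χ²_{0.975,28} = 15.308, χ²_{0.025,28} = 44.461
Rejection region: χ² < 15.308 or χ² > 44.461
Decision: fail to reject H₀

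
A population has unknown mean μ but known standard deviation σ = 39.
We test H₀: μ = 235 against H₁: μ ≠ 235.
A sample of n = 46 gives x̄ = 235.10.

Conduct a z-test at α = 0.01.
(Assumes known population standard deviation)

Standard error: SE = σ/√n = 39/√46 = 5.7502
z-statistic: z = (x̄ - μ₀)/SE = (235.10 - 235)/5.7502 = 0.0174
Critical value: ±2.576
p-value = 0.9861
Decision: fail to reject H₀

Answer: z = 0.0174, fail to reject H₀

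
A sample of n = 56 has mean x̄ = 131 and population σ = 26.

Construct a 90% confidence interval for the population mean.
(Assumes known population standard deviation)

Answer: (125.2846, 136.7154)

Derivation:
Confidence level: 90%, α = 0.1
z_0.05 = 1.645
SE = σ/√n = 26/√56 = 3.4744
Margin of error = 1.645 × 3.4744 = 5.7154
CI: x̄ ± margin = 131 ± 5.7154
CI: (125.2846, 136.7154)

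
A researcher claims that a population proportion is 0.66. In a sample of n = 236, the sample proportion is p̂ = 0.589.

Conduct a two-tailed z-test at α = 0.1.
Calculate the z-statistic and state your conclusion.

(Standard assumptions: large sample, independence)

Answer: z = -2.3025, reject H₀

Derivation:
H₀: p = 0.66, H₁: p ≠ 0.66
Standard error: SE = √(p₀(1-p₀)/n) = √(0.66×0.34/236) = 0.030836
z-statistic: z = (p̂ - p₀)/SE = (0.589 - 0.66)/0.030836 = -2.3025
Critical value: z_0.05 = ±1.645
p-value = 0.0213
Decision: reject H₀ at α = 0.1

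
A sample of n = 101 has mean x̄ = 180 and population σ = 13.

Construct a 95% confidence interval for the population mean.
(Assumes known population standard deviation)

Answer: (177.4647, 182.5353)

Derivation:
Confidence level: 95%, α = 0.05
z_0.025 = 1.960
SE = σ/√n = 13/√101 = 1.2935
Margin of error = 1.960 × 1.2935 = 2.5353
CI: x̄ ± margin = 180 ± 2.5353
CI: (177.4647, 182.5353)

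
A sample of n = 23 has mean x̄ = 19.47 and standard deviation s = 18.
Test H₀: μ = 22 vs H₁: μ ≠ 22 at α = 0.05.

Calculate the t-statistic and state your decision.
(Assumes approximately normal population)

Answer: t = -0.6741, fail to reject H₀

Derivation:
df = n - 1 = 22
SE = s/√n = 18/√23 = 3.7533
t = (x̄ - μ₀)/SE = (19.47 - 22)/3.7533 = -0.6741
Critical value: t_{0.025,22} = ±2.074
p-value ≈ 0.5073
Decision: fail to reject H₀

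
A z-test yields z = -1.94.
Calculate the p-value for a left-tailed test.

For z = -1.94:
p = P(Z < -1.94) = Φ(-1.94) = 0.0262

Answer: p-value ≈ 0.0262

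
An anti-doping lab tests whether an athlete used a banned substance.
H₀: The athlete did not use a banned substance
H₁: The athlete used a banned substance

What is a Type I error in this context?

Answer: Falsely accusing a clean athlete of doping

Derivation:
Type I error (α): Rejecting H₀ when H₀ is true
Type II error (β): Failing to reject H₀ when H₁ is true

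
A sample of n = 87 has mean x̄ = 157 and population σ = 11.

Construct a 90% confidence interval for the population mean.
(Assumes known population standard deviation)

Confidence level: 90%, α = 0.1
z_0.05 = 1.645
SE = σ/√n = 11/√87 = 1.1793
Margin of error = 1.645 × 1.1793 = 1.9399
CI: x̄ ± margin = 157 ± 1.9399
CI: (155.0601, 158.9399)

Answer: (155.0601, 158.9399)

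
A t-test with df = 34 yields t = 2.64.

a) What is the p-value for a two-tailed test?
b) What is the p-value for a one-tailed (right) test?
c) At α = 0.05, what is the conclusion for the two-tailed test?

Using t-distribution with df = 34:
a) Two-tailed: p = 2×P(T > 2.64) = 0.0124
b) One-tailed: p = P(T > 2.64) = 0.0062
c) 0.0124 < 0.05, reject H₀

Answer: a) 0.0124, b) 0.0062, c) reject H₀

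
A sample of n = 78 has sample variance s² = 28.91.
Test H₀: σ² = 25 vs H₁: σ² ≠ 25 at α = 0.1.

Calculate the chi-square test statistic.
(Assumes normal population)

Answer: χ² = 89.0428, fail to reject H₀

Derivation:
df = n - 1 = 77
χ² = (n-1)s²/σ₀² = 77×28.91/25 = 89.0428
Critical values: χ²_{0.95,77} = 57.786, χ²_{0.05,77} = 98.484
Rejection region: χ² < 57.786 or χ² > 98.484
Decision: fail to reject H₀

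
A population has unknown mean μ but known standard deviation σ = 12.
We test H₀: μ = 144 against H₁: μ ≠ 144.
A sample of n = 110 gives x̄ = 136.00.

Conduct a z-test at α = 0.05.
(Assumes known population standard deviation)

Answer: z = -6.9918, reject H₀

Derivation:
Standard error: SE = σ/√n = 12/√110 = 1.1442
z-statistic: z = (x̄ - μ₀)/SE = (136.00 - 144)/1.1442 = -6.9918
Critical value: ±1.960
p-value < 0.0001
Decision: reject H₀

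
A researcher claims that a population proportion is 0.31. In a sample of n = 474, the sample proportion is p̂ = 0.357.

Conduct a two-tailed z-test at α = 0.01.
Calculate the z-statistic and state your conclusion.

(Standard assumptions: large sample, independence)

H₀: p = 0.31, H₁: p ≠ 0.31
Standard error: SE = √(p₀(1-p₀)/n) = √(0.31×0.69/474) = 0.021243
z-statistic: z = (p̂ - p₀)/SE = (0.357 - 0.31)/0.021243 = 2.2125
Critical value: z_0.005 = ±2.576
p-value = 0.0269
Decision: fail to reject H₀ at α = 0.01

Answer: z = 2.2125, fail to reject H₀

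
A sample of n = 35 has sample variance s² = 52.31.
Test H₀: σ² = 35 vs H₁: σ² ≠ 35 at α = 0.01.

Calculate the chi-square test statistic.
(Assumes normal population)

df = n - 1 = 34
χ² = (n-1)s²/σ₀² = 34×52.31/35 = 50.8154
Critical values: χ²_{0.995,34} = 16.501, χ²_{0.005,34} = 58.964
Rejection region: χ² < 16.501 or χ² > 58.964
Decision: fail to reject H₀

Answer: χ² = 50.8154, fail to reject H₀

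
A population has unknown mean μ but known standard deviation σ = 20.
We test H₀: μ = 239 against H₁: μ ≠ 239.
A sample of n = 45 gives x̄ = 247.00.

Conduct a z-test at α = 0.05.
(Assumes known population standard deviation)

Standard error: SE = σ/√n = 20/√45 = 2.9814
z-statistic: z = (x̄ - μ₀)/SE = (247.00 - 239)/2.9814 = 2.6833
Critical value: ±1.960
p-value = 0.0073
Decision: reject H₀

Answer: z = 2.6833, reject H₀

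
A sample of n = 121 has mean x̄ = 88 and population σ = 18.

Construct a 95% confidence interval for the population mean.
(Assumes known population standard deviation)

Confidence level: 95%, α = 0.05
z_0.025 = 1.960
SE = σ/√n = 18/√121 = 1.6364
Margin of error = 1.960 × 1.6364 = 3.2073
CI: x̄ ± margin = 88 ± 3.2073
CI: (84.7927, 91.2073)

Answer: (84.7927, 91.2073)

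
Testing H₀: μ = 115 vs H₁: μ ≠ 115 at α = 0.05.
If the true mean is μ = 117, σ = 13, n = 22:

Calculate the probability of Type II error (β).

SE = σ/√n = 13/√22 = 2.7716
Critical values: μ₀ ± z_0.025×SE = 115 ± 1.960×2.7716
Acceptance region: (109.5677, 120.4323)
Under H₁ (μ = 117): z_high = (120.4323 - 117)/2.7716 = 1.2384, z_low = (109.5677 - 117)/2.7716 = -2.6816
β = P(not reject | H₁) = Φ(1.2384) - Φ(-2.6816) ≈ 0.8886

Answer: β ≈ 0.8886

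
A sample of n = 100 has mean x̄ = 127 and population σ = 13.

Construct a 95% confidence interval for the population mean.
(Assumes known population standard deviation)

Confidence level: 95%, α = 0.05
z_0.025 = 1.960
SE = σ/√n = 13/√100 = 1.3000
Margin of error = 1.960 × 1.3000 = 2.5480
CI: x̄ ± margin = 127 ± 2.5480
CI: (124.4520, 129.5480)

Answer: (124.4520, 129.5480)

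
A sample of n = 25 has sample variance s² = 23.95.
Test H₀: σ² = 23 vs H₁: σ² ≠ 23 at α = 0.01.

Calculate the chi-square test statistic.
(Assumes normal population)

df = n - 1 = 24
χ² = (n-1)s²/σ₀² = 24×23.95/23 = 24.9913
Critical values: χ²_{0.995,24} = 9.886, χ²_{0.005,24} = 45.559
Rejection region: χ² < 9.886 or χ² > 45.559
Decision: fail to reject H₀

Answer: χ² = 24.9913, fail to reject H₀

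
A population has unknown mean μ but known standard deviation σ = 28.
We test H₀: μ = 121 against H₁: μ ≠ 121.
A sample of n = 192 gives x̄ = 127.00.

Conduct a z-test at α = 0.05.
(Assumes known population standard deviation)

Answer: z = 2.9693, reject H₀

Derivation:
Standard error: SE = σ/√n = 28/√192 = 2.0207
z-statistic: z = (x̄ - μ₀)/SE = (127.00 - 121)/2.0207 = 2.9693
Critical value: ±1.960
p-value = 0.0030
Decision: reject H₀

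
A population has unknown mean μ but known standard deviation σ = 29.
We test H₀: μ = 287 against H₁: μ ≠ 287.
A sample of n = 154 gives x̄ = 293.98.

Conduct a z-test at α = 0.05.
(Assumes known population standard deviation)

Answer: z = 2.9869, reject H₀

Derivation:
Standard error: SE = σ/√n = 29/√154 = 2.3369
z-statistic: z = (x̄ - μ₀)/SE = (293.98 - 287)/2.3369 = 2.9869
Critical value: ±1.960
p-value = 0.0028
Decision: reject H₀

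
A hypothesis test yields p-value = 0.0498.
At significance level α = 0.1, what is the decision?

Answer: reject H₀

Derivation:
Compare p-value to α:
0.0498 < 0.1
Decision: reject H₀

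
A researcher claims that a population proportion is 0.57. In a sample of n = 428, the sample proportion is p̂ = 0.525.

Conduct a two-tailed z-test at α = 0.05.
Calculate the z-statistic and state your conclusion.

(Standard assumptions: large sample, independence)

Answer: z = -1.8805, fail to reject H₀

Derivation:
H₀: p = 0.57, H₁: p ≠ 0.57
Standard error: SE = √(p₀(1-p₀)/n) = √(0.57×0.43/428) = 0.023930
z-statistic: z = (p̂ - p₀)/SE = (0.525 - 0.57)/0.023930 = -1.8805
Critical value: z_0.025 = ±1.960
p-value = 0.0600
Decision: fail to reject H₀ at α = 0.05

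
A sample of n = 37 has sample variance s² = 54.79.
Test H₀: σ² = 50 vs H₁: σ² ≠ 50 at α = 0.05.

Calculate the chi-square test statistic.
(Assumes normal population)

Answer: χ² = 39.4488, fail to reject H₀

Derivation:
df = n - 1 = 36
χ² = (n-1)s²/σ₀² = 36×54.79/50 = 39.4488
Critical values: χ²_{0.975,36} = 21.336, χ²_{0.025,36} = 54.437
Rejection region: χ² < 21.336 or χ² > 54.437
Decision: fail to reject H₀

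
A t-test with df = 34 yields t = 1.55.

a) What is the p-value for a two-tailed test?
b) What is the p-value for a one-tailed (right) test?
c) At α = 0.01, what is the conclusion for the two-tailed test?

Answer: a) 0.1304, b) 0.0652, c) fail to reject H₀

Derivation:
Using t-distribution with df = 34:
a) Two-tailed: p = 2×P(T > 1.55) = 0.1304
b) One-tailed: p = P(T > 1.55) = 0.0652
c) 0.1304 ≥ 0.01, fail to reject H₀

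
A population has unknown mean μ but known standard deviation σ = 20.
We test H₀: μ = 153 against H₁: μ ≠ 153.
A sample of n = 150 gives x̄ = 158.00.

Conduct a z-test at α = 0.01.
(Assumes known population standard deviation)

Standard error: SE = σ/√n = 20/√150 = 1.6330
z-statistic: z = (x̄ - μ₀)/SE = (158.00 - 153)/1.6330 = 3.0618
Critical value: ±2.576
p-value = 0.0022
Decision: reject H₀

Answer: z = 3.0618, reject H₀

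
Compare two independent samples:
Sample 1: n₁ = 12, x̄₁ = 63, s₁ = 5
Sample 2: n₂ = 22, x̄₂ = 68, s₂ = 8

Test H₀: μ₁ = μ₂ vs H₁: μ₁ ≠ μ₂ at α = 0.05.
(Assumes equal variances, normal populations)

Pooled variance: s²_p = [11×5² + 21×8²]/(32) = 50.5938
s_p = 7.1129
SE = s_p×√(1/n₁ + 1/n₂) = 7.1129×√(1/12 + 1/22) = 2.5526
t = (x̄₁ - x̄₂)/SE = (63 - 68)/2.5526 = -1.9588
df = 32, t-critical = ±2.037
Decision: fail to reject H₀

Answer: t = -1.9588, fail to reject H₀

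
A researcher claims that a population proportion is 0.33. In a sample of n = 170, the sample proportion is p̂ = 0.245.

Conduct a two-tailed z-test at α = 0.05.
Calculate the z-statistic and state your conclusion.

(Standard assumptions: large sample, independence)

H₀: p = 0.33, H₁: p ≠ 0.33
Standard error: SE = √(p₀(1-p₀)/n) = √(0.33×0.67/170) = 0.036064
z-statistic: z = (p̂ - p₀)/SE = (0.245 - 0.33)/0.036064 = -2.3569
Critical value: z_0.025 = ±1.960
p-value = 0.0184
Decision: reject H₀ at α = 0.05

Answer: z = -2.3569, reject H₀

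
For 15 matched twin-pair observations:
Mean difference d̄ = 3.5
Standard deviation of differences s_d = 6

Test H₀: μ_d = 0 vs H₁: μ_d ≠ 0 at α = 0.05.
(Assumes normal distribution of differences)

df = n - 1 = 14
SE = s_d/√n = 6/√15 = 1.5492
t = d̄/SE = 3.5/1.5492 = 2.2592
Critical value: t_{0.025,14} = ±2.145
p-value ≈ 0.0403
Decision: reject H₀

Answer: t = 2.2592, reject H₀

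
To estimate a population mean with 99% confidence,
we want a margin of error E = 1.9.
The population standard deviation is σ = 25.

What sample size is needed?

z_0.005 = 2.576
n = (z×σ/E)² = (2.576×25/1.9)²
n = 1148.8532
Round up: n = 1149

Answer: n = 1149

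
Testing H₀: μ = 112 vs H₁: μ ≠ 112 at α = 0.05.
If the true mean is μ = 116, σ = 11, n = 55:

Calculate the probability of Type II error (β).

SE = σ/√n = 11/√55 = 1.4832
Critical values: μ₀ ± z_0.025×SE = 112 ± 1.960×1.4832
Acceptance region: (109.0929, 114.9071)
Under H₁ (μ = 116): z_high = (114.9071 - 116)/1.4832 = -0.7369, z_low = (109.0929 - 116)/1.4832 = -4.6569
β = P(not reject | H₁) = Φ(-0.7369) - Φ(-4.6569) ≈ 0.2306

Answer: β ≈ 0.2306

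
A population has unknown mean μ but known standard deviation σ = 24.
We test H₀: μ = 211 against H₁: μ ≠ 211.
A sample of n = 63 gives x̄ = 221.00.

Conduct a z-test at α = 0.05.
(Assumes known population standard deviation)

Answer: z = 3.3072, reject H₀

Derivation:
Standard error: SE = σ/√n = 24/√63 = 3.0237
z-statistic: z = (x̄ - μ₀)/SE = (221.00 - 211)/3.0237 = 3.3072
Critical value: ±1.960
p-value = 0.0009
Decision: reject H₀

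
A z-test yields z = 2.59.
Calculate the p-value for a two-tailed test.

Answer: p-value ≈ 0.0096

Derivation:
For z = 2.59:
p = 2×P(Z > |2.59|) = 2×(1 - Φ(2.59)) = 0.0096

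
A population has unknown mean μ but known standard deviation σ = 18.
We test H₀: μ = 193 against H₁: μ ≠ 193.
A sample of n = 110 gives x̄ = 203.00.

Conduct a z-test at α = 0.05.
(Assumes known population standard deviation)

Answer: z = 5.8268, reject H₀

Derivation:
Standard error: SE = σ/√n = 18/√110 = 1.7162
z-statistic: z = (x̄ - μ₀)/SE = (203.00 - 193)/1.7162 = 5.8268
Critical value: ±1.960
p-value < 0.0001
Decision: reject H₀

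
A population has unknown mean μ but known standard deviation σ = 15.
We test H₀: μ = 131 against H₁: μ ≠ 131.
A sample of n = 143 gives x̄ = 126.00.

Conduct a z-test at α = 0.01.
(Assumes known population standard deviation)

Answer: z = -3.9860, reject H₀

Derivation:
Standard error: SE = σ/√n = 15/√143 = 1.2544
z-statistic: z = (x̄ - μ₀)/SE = (126.00 - 131)/1.2544 = -3.9860
Critical value: ±2.576
p-value = 0.0001
Decision: reject H₀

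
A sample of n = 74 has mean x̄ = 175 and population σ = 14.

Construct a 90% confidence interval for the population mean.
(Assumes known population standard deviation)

Answer: (172.3228, 177.6772)

Derivation:
Confidence level: 90%, α = 0.1
z_0.05 = 1.645
SE = σ/√n = 14/√74 = 1.6275
Margin of error = 1.645 × 1.6275 = 2.6772
CI: x̄ ± margin = 175 ± 2.6772
CI: (172.3228, 177.6772)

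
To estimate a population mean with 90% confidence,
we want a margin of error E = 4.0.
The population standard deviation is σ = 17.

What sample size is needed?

z_0.05 = 1.645
n = (z×σ/E)² = (1.645×17/4.0)²
n = 48.8776
Round up: n = 49

Answer: n = 49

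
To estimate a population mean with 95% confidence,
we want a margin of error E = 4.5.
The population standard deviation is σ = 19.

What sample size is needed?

z_0.025 = 1.960
n = (z×σ/E)² = (1.960×19/4.5)²
n = 68.4848
Round up: n = 69

Answer: n = 69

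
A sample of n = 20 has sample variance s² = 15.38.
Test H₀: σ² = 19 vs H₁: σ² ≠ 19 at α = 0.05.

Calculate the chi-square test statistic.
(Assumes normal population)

Answer: χ² = 15.3800, fail to reject H₀

Derivation:
df = n - 1 = 19
χ² = (n-1)s²/σ₀² = 19×15.38/19 = 15.3800
Critical values: χ²_{0.975,19} = 8.907, χ²_{0.025,19} = 32.852
Rejection region: χ² < 8.907 or χ² > 32.852
Decision: fail to reject H₀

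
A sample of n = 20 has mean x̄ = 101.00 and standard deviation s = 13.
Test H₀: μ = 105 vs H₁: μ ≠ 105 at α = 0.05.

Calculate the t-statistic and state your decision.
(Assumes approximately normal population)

Answer: t = -1.3760, fail to reject H₀

Derivation:
df = n - 1 = 19
SE = s/√n = 13/√20 = 2.9069
t = (x̄ - μ₀)/SE = (101.00 - 105)/2.9069 = -1.3760
Critical value: t_{0.025,19} = ±2.093
p-value ≈ 0.1848
Decision: fail to reject H₀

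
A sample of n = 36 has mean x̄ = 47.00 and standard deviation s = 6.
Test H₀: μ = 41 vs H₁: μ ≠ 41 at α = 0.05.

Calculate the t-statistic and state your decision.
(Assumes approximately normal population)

Answer: t = 6.0000, reject H₀

Derivation:
df = n - 1 = 35
SE = s/√n = 6/√36 = 1.0000
t = (x̄ - μ₀)/SE = (47.00 - 41)/1.0000 = 6.0000
Critical value: t_{0.025,35} = ±2.030
p-value < 0.0001
Decision: reject H₀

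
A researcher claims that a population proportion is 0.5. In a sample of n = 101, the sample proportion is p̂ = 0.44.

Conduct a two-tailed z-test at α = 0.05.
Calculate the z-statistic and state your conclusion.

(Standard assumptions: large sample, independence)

H₀: p = 0.5, H₁: p ≠ 0.5
Standard error: SE = √(p₀(1-p₀)/n) = √(0.5×0.5/101) = 0.049752
z-statistic: z = (p̂ - p₀)/SE = (0.44 - 0.5)/0.049752 = -1.2060
Critical value: z_0.025 = ±1.960
p-value = 0.2278
Decision: fail to reject H₀ at α = 0.05

Answer: z = -1.2060, fail to reject H₀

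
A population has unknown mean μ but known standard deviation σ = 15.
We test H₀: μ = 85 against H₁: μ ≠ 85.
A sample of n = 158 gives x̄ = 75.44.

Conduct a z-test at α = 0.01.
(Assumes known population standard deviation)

Answer: z = -8.0114, reject H₀

Derivation:
Standard error: SE = σ/√n = 15/√158 = 1.1933
z-statistic: z = (x̄ - μ₀)/SE = (75.44 - 85)/1.1933 = -8.0114
Critical value: ±2.576
p-value < 0.0001
Decision: reject H₀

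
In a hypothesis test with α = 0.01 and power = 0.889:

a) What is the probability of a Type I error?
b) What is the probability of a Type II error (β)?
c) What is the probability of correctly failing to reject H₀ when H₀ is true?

a) Type I error probability = α = 0.01
b) Power = P(reject H₀ | H₁ true) = 1 - β = 0.889, so Type II error probability = β = 1 - Power = 0.111
c) P(fail to reject H₀ | H₀ true) = 1 - α = 0.99

Answer: a) 0.01, b) 0.111, c) 0.99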